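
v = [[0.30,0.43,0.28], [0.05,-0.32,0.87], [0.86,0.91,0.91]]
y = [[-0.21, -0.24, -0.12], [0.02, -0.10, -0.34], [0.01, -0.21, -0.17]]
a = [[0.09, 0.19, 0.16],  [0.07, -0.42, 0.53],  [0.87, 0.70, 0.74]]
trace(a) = 0.41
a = v + y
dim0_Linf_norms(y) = [0.21, 0.24, 0.34]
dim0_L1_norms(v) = [1.21, 1.66, 2.06]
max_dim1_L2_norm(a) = 1.34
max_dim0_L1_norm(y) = 0.63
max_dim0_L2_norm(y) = 0.4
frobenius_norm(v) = 1.90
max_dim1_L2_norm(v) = 1.55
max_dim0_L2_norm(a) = 0.92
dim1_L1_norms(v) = [1.01, 1.24, 2.68]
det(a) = 0.08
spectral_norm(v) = 1.70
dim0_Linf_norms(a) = [0.87, 0.7, 0.74]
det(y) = 0.01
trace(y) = -0.48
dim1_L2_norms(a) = [0.26, 0.68, 1.34]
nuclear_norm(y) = 0.84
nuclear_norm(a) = 2.13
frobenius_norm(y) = 0.56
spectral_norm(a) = 1.37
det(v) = 0.07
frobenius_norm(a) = 1.53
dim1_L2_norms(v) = [0.59, 0.93, 1.55]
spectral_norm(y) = 0.50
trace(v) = 0.89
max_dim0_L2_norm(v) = 1.29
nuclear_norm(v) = 2.59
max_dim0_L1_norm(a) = 1.43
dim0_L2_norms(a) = [0.88, 0.84, 0.92]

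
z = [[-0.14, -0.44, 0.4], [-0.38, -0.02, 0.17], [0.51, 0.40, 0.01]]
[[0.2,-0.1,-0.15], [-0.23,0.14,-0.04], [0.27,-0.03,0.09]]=z @ [[0.80, -0.36, 0.02], [-0.35, 0.39, 0.20], [0.40, 0.06, -0.15]]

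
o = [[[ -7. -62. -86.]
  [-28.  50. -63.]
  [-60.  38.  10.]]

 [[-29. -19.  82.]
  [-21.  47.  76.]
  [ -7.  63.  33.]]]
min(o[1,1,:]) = -21.0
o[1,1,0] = -21.0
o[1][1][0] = -21.0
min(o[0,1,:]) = -63.0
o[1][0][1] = -19.0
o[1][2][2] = 33.0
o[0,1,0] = -28.0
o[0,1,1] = 50.0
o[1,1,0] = -21.0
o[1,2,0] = -7.0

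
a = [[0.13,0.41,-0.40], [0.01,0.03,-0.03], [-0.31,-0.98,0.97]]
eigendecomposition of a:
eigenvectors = [[-0.38, -0.90, -0.87],[-0.03, -0.12, 0.46],[0.92, -0.41, 0.19]]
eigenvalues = [1.13, 0.0, -0.0]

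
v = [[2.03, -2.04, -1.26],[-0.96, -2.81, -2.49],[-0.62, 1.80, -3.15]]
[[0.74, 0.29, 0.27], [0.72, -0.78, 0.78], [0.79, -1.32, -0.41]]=v@[[0.14, 0.25, -0.11],[-0.04, -0.09, -0.25],[-0.30, 0.32, 0.01]]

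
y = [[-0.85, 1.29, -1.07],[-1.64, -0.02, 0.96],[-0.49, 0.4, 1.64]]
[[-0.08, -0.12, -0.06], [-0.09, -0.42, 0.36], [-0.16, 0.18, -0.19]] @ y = [[0.29, -0.12, -0.13], [0.59, 0.04, 0.28], [-0.07, -0.29, 0.03]]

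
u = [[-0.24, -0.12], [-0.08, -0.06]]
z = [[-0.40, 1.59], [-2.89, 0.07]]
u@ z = [[0.44, -0.39], [0.21, -0.13]]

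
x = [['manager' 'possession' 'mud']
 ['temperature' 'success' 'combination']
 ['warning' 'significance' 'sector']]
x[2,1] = 'significance'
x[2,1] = 'significance'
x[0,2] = 'mud'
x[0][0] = 'manager'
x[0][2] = 'mud'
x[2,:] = ['warning', 'significance', 'sector']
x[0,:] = ['manager', 'possession', 'mud']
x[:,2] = ['mud', 'combination', 'sector']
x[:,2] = ['mud', 'combination', 'sector']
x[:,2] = ['mud', 'combination', 'sector']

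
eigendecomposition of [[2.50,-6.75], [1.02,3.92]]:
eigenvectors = [[0.93+0.00j, (0.93-0j)], [-0.10-0.35j, -0.10+0.35j]]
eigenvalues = [(3.21+2.53j), (3.21-2.53j)]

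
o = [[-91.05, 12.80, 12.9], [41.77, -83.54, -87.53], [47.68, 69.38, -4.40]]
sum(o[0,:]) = -65.35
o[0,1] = 12.8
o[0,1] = 12.8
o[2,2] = -4.4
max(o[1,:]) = 41.77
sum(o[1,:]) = -129.3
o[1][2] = -87.53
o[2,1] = 69.38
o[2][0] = 47.68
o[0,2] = 12.9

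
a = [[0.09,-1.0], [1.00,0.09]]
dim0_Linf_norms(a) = [1.0, 1.0]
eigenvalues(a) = [(0.09+1j), (0.09-1j)]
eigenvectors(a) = [[(0.71+0j), 0.71-0.00j], [0.00-0.71j, 0.71j]]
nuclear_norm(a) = 2.01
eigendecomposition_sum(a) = [[0.04+0.50j, -0.50+0.04j], [0.50-0.04j, (0.04+0.5j)]] + [[0.04-0.50j, (-0.5-0.04j)], [(0.5+0.04j), 0.04-0.50j]]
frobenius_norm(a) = 1.42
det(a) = 1.01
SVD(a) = [[-0.09, -1.0],[-1.0, 0.09]] @ diag([1.004041831797859, 1.004041831797859]) @ [[-1.0, -0.00], [0.00, 1.00]]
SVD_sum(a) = [[0.09,0.0],[1.0,0.00]] + [[0.0, -1.0], [0.00, 0.09]]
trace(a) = 0.18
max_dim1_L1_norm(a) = 1.09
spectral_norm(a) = 1.00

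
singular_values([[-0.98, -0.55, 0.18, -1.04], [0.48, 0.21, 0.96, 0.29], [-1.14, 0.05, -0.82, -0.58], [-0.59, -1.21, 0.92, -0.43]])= [2.3, 1.78, 0.54, 0.27]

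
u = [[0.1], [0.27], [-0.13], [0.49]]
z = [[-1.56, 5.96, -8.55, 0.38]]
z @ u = [[2.75]]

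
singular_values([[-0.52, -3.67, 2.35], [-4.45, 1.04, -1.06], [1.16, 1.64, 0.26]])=[4.99, 4.43, 0.94]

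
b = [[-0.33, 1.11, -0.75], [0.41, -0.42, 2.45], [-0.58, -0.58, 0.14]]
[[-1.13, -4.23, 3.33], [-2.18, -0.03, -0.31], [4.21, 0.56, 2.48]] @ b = [[-3.29, -1.41, -9.05], [0.89, -2.23, 1.52], [-2.6, 3.0, -1.44]]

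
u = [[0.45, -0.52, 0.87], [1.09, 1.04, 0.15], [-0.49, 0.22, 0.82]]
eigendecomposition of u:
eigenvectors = [[(0.66+0j), (0.66-0j), (0.02+0j)], [(-0.23-0.61j), (-0.23+0.61j), (0.85+0j)], [-0.04+0.38j, -0.04-0.38j, (0.52+0j)]]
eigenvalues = [(0.58+0.99j), (0.58-0.99j), (1.16+0j)]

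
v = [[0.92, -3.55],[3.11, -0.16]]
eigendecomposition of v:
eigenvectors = [[0.73+0.00j, 0.73-0.00j], [0.11-0.67j, 0.11+0.67j]]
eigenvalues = [(0.38+3.28j), (0.38-3.28j)]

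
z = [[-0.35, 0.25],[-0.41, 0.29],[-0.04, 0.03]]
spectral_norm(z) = 0.66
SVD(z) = [[-0.65, 0.55], [-0.76, -0.53], [-0.08, 0.65]] @ diag([0.6630958020684563, 0.0019892911276357603]) @ [[0.82, -0.58],[0.58, 0.82]]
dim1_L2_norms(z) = [0.43, 0.5, 0.05]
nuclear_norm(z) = 0.67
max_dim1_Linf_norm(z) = 0.41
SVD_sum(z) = [[-0.35, 0.25], [-0.41, 0.29], [-0.04, 0.03]] + [[0.0, 0.0], [-0.0, -0.00], [0.0, 0.00]]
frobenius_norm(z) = 0.66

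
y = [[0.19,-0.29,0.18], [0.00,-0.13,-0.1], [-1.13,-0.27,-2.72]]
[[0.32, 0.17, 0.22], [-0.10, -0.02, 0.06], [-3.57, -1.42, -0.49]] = y@[[1.28,0.52,-0.42], [0.22,-0.05,-0.77], [0.76,0.31,0.43]]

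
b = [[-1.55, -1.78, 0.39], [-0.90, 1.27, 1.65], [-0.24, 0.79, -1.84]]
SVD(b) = [[0.64, 0.66, -0.4],[0.46, -0.74, -0.48],[-0.62, 0.12, -0.78]] @ diag([2.6928782269593534, 2.3758705517037684, 1.4280567132698487]) @ [[-0.47, -0.38, 0.80], [-0.16, -0.85, -0.5], [0.87, -0.36, 0.33]]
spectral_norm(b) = 2.69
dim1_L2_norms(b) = [2.39, 2.27, 2.02]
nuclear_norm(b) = 6.50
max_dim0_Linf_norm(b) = 1.84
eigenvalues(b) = [(2.07+0j), (-2.1+0.15j), (-2.1-0.15j)]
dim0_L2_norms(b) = [1.81, 2.32, 2.5]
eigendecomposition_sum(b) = [[0.22+0.00j,(-0.79-0j),(-0.31+0j)],[-0.47+0.00j,(1.7+0j),0.67+0.00j],[(-0.11+0j),0.39+0.00j,0.15+0.00j]] + [[(-0.88+0.82j), -0.49-1.28j, 0.35+7.22j], [(-0.22+0.29j), (-0.21-0.35j), (0.49+2.11j)], [(-0.07-0.16j), (0.2-0j), (-1-0.32j)]] + [[(-0.88-0.82j), -0.49+1.28j, (0.35-7.22j)], [-0.22-0.29j, -0.21+0.35j, (0.49-2.11j)], [(-0.07+0.16j), (0.2+0j), (-1+0.32j)]]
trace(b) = -2.12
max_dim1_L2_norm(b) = 2.39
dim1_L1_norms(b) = [3.72, 3.82, 2.87]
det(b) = 9.14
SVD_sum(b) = [[-0.80, -0.66, 1.37], [-0.58, -0.48, 0.99], [0.77, 0.64, -1.32]] + [[-0.25, -1.33, -0.79],[0.28, 1.5, 0.89],[-0.05, -0.25, -0.15]] + [[-0.50, 0.21, -0.19], [-0.60, 0.25, -0.23], [-0.97, 0.40, -0.37]]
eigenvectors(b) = [[0.41+0.00j, (-0.95+0j), -0.95-0.00j], [(-0.89+0j), (-0.28+0.05j), (-0.28-0.05j)], [(-0.2+0j), 0.05-0.13j, (0.05+0.13j)]]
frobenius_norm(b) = 3.86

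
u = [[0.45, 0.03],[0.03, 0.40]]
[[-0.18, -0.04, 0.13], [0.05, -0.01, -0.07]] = u @[[-0.41,-0.08,0.31],[0.15,-0.02,-0.21]]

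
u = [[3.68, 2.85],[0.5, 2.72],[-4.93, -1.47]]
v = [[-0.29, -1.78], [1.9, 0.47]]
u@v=[[4.35, -5.21], [5.02, 0.39], [-1.36, 8.08]]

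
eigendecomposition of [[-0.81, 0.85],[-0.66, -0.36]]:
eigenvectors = [[(0.75+0j), (0.75-0j)], [(0.2+0.63j), 0.20-0.63j]]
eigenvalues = [(-0.58+0.71j), (-0.58-0.71j)]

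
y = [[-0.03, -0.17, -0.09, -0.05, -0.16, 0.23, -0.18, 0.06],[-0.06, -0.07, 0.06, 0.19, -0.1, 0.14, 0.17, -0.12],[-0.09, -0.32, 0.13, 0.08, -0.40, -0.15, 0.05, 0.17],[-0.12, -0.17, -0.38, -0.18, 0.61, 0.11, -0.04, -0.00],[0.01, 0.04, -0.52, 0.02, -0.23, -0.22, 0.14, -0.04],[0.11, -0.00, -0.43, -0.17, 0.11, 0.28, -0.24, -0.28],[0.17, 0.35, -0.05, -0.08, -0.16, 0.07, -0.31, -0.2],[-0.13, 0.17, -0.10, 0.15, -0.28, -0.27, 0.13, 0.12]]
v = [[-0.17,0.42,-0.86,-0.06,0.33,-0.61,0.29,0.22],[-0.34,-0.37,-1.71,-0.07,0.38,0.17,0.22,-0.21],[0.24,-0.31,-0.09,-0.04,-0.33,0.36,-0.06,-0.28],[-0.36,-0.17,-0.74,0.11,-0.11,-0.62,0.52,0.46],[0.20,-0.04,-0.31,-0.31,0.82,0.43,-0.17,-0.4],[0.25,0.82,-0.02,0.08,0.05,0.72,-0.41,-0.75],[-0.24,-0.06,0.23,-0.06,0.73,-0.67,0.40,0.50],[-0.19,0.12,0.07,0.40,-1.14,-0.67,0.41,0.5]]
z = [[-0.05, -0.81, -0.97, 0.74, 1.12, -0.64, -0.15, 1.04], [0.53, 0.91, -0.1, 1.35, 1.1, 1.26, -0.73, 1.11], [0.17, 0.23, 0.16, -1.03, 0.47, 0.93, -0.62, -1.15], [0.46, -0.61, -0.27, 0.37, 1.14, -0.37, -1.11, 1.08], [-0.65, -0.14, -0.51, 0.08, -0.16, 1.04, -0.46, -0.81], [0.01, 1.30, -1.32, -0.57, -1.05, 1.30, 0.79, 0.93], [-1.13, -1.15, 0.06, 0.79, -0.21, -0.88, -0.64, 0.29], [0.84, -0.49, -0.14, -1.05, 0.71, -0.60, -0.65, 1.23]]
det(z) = -3.67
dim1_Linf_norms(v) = [0.86, 1.71, 0.36, 0.74, 0.82, 0.82, 0.73, 1.14]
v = z @ y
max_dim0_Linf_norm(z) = 1.35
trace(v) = 1.92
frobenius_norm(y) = 1.63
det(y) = 0.00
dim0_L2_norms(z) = [1.71, 2.28, 1.75, 2.37, 2.38, 2.63, 1.96, 2.81]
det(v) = 0.00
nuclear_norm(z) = 14.97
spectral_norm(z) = 3.91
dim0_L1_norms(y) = [0.72, 1.29, 1.76, 0.92, 2.05, 1.47, 1.26, 0.99]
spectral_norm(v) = 2.40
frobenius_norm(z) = 6.41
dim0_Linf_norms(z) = [1.13, 1.3, 1.32, 1.35, 1.14, 1.3, 1.11, 1.23]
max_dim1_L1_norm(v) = 3.5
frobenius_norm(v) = 3.78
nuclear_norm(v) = 7.70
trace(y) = -0.29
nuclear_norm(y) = 3.70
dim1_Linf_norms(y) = [0.23, 0.19, 0.4, 0.61, 0.52, 0.43, 0.35, 0.28]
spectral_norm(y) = 1.07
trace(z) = 3.12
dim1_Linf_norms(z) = [1.12, 1.35, 1.15, 1.14, 1.04, 1.32, 1.15, 1.23]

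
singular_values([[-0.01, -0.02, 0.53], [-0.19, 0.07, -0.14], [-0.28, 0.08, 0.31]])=[0.64, 0.33, 0.0]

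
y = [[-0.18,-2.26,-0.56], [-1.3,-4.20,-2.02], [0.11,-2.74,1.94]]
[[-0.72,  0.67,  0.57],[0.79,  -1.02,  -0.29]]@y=[[-0.68,-2.75,0.16], [1.15,3.29,1.06]]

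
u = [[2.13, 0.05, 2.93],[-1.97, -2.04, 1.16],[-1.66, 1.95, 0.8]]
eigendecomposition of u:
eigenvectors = [[(-0.72+0j), -0.72-0.00j, -0.21+0.00j], [(0.19-0.29j), 0.19+0.29j, (-0.9+0j)], [0.05-0.60j, (0.05+0.6j), 0.38+0.00j]]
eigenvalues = [(1.93+2.49j), (1.93-2.49j), (-2.97+0j)]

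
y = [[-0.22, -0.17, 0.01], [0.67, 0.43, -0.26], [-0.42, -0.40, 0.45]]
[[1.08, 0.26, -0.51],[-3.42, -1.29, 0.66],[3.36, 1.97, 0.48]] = y @ [[-1.44,0.71,1.75],[-4.36,-2.30,0.93],[2.25,2.99,3.52]]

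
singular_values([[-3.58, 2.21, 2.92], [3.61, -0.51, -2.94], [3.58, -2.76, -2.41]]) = [8.47, 1.63, 0.23]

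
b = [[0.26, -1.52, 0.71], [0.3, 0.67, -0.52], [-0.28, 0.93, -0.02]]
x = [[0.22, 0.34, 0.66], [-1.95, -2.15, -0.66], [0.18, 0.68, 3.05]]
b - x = [[0.04, -1.86, 0.05], [2.25, 2.82, 0.14], [-0.46, 0.25, -3.07]]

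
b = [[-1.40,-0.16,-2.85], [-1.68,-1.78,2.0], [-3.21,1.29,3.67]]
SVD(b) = [[0.29, 0.96, 0.01],[-0.43, 0.14, -0.89],[-0.85, 0.25, 0.45]] @ diag([5.726288661339072, 2.8311861186708898, 2.174857082307902]) @ [[0.53, -0.07, -0.84], [-0.85, -0.03, -0.53], [0.01, 1.0, -0.07]]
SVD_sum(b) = [[0.89, -0.11, -1.4],[-1.32, 0.16, 2.08],[-2.61, 0.33, 4.12]] + [[-2.29, -0.07, -1.45], [-0.34, -0.01, -0.21], [-0.61, -0.02, -0.38]] + [[0.0,0.03,-0.0],[-0.02,-1.93,0.14],[0.01,0.98,-0.07]]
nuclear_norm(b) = 10.73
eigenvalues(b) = [(5.5+0j), (-2.51+0.35j), (-2.51-0.35j)]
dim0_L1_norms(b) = [6.29, 3.23, 8.52]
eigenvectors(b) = [[(0.37+0j), (-0.41+0.42j), -0.41-0.42j], [(-0.32+0j), -0.78+0.00j, -0.78-0.00j], [-0.87+0.00j, -0.06+0.21j, -0.06-0.21j]]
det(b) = 35.26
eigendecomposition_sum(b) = [[(0.92+0j), -0.34-0.00j, -1.80+0.00j],[-0.81-0.00j, 0.30+0.00j, (1.59-0j)],[-2.19-0.00j, 0.81+0.00j, (4.28-0j)]] + [[-1.16-0.68j, (0.09+1.19j), (-0.52-0.73j)], [-0.43-1.73j, -1.04+1.19j, (0.2-1.17j)], [(-0.51-0.02j), 0.24+0.39j, (-0.31-0.15j)]] + [[(-1.16+0.68j), 0.09-1.19j, (-0.52+0.73j)], [-0.43+1.73j, (-1.04-1.19j), (0.2+1.17j)], [(-0.51+0.02j), 0.24-0.39j, (-0.31+0.15j)]]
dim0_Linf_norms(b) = [3.21, 1.78, 3.67]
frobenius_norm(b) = 6.75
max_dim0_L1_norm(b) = 8.52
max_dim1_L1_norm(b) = 8.17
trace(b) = 0.49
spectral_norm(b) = 5.73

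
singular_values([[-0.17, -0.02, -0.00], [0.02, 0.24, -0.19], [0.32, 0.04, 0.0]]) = [0.37, 0.3, 0.0]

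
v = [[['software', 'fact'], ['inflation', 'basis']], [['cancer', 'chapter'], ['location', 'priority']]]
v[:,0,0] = ['software', 'cancer']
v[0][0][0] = 'software'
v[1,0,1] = 'chapter'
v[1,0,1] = 'chapter'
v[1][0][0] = 'cancer'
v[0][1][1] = 'basis'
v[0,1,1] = 'basis'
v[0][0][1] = 'fact'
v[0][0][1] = 'fact'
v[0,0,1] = 'fact'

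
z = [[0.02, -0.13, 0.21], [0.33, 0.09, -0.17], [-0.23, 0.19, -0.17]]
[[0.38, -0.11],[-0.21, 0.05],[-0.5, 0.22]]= z @ [[0.2,  -0.05], [-1.84,  1.39], [0.64,  0.32]]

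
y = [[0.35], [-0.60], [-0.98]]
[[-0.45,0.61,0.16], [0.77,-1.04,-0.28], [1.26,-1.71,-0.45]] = y @ [[-1.29, 1.74, 0.46]]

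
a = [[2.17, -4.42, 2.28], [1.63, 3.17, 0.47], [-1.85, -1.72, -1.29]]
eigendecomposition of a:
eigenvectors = [[(0.84+0j),  (0.84-0j),  -0.52+0.00j], [(-0.08-0.41j),  -0.08+0.41j,  (0.13+0j)], [-0.13+0.32j,  -0.13-0.32j,  (0.84+0j)]]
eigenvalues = [(2.22+3.01j), (2.22-3.01j), (-0.4+0j)]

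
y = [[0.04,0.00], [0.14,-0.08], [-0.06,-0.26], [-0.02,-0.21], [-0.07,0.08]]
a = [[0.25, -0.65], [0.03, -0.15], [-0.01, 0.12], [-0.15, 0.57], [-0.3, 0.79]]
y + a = [[0.29, -0.65],[0.17, -0.23],[-0.07, -0.14],[-0.17, 0.36],[-0.37, 0.87]]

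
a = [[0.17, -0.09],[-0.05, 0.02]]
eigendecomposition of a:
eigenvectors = [[0.96,0.46], [-0.27,0.89]]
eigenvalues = [0.2, -0.01]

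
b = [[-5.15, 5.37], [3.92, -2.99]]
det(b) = -5.65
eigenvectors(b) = [[-0.83, -0.68], [0.56, -0.73]]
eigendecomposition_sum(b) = [[-5.40, 5.0], [3.65, -3.39]] + [[0.25,0.37], [0.27,0.40]]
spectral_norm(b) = 8.90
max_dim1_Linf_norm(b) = 5.37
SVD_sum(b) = [[-5.39, 5.12], [3.56, -3.37]] + [[0.24,0.25], [0.36,0.38]]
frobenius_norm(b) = 8.93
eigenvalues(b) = [-8.78, 0.64]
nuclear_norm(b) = 9.54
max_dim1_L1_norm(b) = 10.52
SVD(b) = [[-0.83, 0.55], [0.55, 0.83]] @ diag([8.90297068418206, 0.6348330462372237]) @ [[0.73, -0.69],[0.69, 0.73]]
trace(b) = -8.14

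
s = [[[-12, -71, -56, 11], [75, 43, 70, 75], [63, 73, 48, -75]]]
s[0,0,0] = -12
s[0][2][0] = 63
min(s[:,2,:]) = -75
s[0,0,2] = -56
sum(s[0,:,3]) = 11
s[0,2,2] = 48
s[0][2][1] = 73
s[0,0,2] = -56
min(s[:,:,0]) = -12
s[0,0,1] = -71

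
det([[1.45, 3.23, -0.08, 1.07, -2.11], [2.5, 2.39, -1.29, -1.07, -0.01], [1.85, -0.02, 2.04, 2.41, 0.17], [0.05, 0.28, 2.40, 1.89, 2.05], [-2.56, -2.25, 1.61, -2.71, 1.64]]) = -205.558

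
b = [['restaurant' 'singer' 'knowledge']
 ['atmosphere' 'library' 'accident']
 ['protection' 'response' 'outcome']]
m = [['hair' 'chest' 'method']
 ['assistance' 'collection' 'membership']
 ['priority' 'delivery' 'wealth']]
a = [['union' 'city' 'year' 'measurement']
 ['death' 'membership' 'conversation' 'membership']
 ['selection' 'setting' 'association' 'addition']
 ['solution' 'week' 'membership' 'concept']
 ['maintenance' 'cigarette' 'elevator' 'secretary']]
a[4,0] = 'maintenance'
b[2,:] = ['protection', 'response', 'outcome']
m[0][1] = 'chest'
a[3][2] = 'membership'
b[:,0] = ['restaurant', 'atmosphere', 'protection']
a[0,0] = 'union'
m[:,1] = ['chest', 'collection', 'delivery']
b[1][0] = 'atmosphere'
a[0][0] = 'union'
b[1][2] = 'accident'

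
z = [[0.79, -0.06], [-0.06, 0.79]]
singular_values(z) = [0.85, 0.73]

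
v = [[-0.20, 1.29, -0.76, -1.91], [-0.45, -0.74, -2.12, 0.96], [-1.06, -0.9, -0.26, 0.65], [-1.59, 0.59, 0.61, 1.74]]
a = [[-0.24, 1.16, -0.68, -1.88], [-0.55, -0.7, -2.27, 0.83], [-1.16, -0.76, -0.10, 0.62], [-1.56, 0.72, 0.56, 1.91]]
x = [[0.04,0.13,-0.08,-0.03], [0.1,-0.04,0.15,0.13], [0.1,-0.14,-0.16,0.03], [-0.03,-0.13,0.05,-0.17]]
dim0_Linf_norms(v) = [1.59, 1.29, 2.12, 1.91]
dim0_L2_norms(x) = [0.15, 0.23, 0.24, 0.22]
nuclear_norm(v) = 8.39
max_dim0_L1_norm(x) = 0.44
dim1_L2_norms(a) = [2.32, 2.58, 1.52, 2.63]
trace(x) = -0.33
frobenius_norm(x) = 0.43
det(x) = -0.00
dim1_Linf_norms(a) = [1.88, 2.27, 1.16, 1.91]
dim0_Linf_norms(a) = [1.56, 1.16, 2.27, 1.91]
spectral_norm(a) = 3.28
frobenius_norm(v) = 4.56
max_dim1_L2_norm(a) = 2.63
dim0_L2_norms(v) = [1.97, 1.84, 2.35, 2.83]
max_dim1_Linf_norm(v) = 2.12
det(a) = 13.69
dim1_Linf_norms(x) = [0.13, 0.15, 0.16, 0.17]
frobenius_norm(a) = 4.61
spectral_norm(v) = 3.29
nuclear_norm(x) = 0.81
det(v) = 12.27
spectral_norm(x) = 0.26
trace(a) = 0.87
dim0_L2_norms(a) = [2.03, 1.71, 2.44, 2.87]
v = a + x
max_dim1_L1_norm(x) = 0.43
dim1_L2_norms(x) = [0.16, 0.23, 0.24, 0.22]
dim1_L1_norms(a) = [3.96, 4.35, 2.64, 4.75]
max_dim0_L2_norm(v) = 2.83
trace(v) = 0.54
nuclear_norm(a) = 8.53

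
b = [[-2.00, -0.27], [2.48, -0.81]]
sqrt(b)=[[-1.05, -0.58],[5.33, 1.51]]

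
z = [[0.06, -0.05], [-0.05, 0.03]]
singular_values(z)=[0.1, 0.01]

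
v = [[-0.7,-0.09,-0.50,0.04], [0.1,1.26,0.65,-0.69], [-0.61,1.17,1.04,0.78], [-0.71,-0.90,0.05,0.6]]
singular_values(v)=[2.25, 1.61, 0.75, 0.4]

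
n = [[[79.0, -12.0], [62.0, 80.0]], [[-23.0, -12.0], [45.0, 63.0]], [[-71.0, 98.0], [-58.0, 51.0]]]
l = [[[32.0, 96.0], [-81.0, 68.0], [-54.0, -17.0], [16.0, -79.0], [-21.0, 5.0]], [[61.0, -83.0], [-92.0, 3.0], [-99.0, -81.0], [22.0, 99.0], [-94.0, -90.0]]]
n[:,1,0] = [62.0, 45.0, -58.0]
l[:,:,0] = [[32.0, -81.0, -54.0, 16.0, -21.0], [61.0, -92.0, -99.0, 22.0, -94.0]]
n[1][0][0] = -23.0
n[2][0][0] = -71.0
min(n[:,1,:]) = -58.0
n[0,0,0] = 79.0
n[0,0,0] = 79.0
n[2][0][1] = 98.0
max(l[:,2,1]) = -17.0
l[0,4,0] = -21.0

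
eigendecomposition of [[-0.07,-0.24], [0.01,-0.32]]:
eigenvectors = [[1.00, 0.71], [0.04, 0.71]]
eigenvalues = [-0.08, -0.31]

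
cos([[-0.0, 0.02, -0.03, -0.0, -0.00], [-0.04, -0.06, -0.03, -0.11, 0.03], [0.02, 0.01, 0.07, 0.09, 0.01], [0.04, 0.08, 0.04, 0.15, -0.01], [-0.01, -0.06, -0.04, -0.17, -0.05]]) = [[1.0, 0.0, 0.00, 0.0, -0.00],  [0.0, 1.0, 0.00, 0.01, 0.0],  [-0.0, -0.0, 1.0, -0.01, 0.00],  [-0.0, -0.0, -0.00, 0.99, -0.00],  [0.0, 0.00, 0.00, 0.01, 1.0]]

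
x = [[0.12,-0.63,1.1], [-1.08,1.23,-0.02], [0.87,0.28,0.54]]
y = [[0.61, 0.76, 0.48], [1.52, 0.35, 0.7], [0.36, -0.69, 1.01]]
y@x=[[-0.33, 0.68, 0.92], [0.41, -0.33, 2.04], [1.67, -0.79, 0.96]]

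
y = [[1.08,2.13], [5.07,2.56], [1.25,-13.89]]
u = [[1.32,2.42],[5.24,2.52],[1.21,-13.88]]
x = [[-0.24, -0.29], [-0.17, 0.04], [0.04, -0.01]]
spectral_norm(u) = 14.31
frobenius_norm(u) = 15.35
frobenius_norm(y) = 15.25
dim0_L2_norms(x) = [0.3, 0.29]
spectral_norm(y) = 14.28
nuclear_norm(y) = 19.61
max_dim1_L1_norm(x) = 0.53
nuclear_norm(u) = 19.85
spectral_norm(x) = 0.39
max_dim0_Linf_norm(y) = 13.89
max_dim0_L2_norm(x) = 0.3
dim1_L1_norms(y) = [3.21, 7.63, 15.14]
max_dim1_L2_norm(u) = 13.93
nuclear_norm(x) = 0.54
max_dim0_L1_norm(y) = 18.58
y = x + u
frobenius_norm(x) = 0.42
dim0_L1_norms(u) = [7.77, 18.82]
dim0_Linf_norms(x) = [0.24, 0.29]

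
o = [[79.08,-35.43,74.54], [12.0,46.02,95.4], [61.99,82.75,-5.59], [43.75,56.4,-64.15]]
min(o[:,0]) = 12.0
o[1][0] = 12.0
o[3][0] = 43.75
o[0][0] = 79.08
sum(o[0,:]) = 118.19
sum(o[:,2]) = 100.19999999999999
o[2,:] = [61.99, 82.75, -5.59]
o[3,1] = 56.4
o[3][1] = 56.4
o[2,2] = -5.59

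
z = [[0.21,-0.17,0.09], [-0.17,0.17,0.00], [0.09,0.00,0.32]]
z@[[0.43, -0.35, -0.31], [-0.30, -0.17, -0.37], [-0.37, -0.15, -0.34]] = [[0.11, -0.06, -0.03], [-0.12, 0.03, -0.01], [-0.08, -0.08, -0.14]]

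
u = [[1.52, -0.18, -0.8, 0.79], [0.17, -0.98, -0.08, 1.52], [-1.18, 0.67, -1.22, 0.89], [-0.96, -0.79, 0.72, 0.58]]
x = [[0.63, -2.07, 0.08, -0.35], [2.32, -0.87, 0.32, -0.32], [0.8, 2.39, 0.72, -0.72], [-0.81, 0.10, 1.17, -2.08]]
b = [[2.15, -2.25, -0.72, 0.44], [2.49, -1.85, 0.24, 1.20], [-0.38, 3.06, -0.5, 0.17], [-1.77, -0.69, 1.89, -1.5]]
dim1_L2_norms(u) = [1.9, 1.82, 2.03, 1.55]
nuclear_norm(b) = 10.24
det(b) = 8.94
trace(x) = -1.60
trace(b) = -1.70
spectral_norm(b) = 5.23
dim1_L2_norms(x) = [2.19, 2.52, 2.72, 2.52]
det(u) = -0.03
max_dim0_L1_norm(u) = 3.83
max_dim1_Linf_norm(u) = 1.52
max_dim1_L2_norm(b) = 3.33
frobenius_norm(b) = 6.38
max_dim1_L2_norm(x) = 2.72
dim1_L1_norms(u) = [3.29, 2.75, 3.96, 3.05]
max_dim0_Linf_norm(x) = 2.39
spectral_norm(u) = 2.28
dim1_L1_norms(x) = [3.13, 3.83, 4.63, 4.16]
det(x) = -0.08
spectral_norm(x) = 3.43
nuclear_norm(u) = 6.33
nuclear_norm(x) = 8.56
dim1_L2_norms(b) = [3.22, 3.33, 3.13, 3.07]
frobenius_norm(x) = 4.99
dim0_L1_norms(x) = [4.56, 5.43, 2.29, 3.47]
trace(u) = -0.10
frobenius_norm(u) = 3.67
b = x + u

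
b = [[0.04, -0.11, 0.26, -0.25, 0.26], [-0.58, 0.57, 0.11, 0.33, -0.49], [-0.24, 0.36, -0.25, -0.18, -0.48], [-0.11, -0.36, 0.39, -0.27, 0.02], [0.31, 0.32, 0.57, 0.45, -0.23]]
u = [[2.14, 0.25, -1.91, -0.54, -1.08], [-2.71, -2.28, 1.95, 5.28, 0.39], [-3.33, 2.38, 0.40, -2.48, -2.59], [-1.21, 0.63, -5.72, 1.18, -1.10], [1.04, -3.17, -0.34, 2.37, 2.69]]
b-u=[[-2.1, -0.36, 2.17, 0.29, 1.34],[2.13, 2.85, -1.84, -4.95, -0.88],[3.09, -2.02, -0.65, 2.30, 2.11],[1.1, -0.99, 6.11, -1.45, 1.12],[-0.73, 3.49, 0.91, -1.92, -2.92]]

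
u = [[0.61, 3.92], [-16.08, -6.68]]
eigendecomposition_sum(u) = [[0.30+4.31j, (1.96+0.84j)], [(-8.04-3.46j), (-3.34+2.74j)]] + [[(0.3-4.31j), 1.96-0.84j], [(-8.04+3.46j), -3.34-2.74j]]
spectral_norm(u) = 17.54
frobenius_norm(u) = 17.86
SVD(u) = [[-0.12, 0.99],[0.99, 0.12]] @ diag([17.539311939403774, 3.361522972149398]) @ [[-0.91, -0.41], [-0.41, 0.91]]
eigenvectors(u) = [[(-0.2-0.39j),(-0.2+0.39j)], [(0.9+0j),(0.9-0j)]]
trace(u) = -6.07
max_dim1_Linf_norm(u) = 16.08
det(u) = 58.96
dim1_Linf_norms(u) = [3.92, 16.08]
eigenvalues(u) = [(-3.03+7.05j), (-3.03-7.05j)]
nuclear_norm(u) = 20.90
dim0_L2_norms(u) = [16.09, 7.75]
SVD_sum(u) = [[1.96,  0.87], [-15.91,  -7.06]] + [[-1.35, 3.05], [-0.17, 0.38]]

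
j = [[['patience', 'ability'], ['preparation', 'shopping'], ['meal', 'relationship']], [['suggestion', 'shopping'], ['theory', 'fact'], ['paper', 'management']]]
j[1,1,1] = 'fact'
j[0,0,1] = 'ability'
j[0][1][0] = 'preparation'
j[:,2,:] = [['meal', 'relationship'], ['paper', 'management']]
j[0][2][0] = 'meal'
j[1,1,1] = 'fact'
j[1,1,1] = 'fact'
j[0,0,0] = 'patience'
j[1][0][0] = 'suggestion'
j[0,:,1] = ['ability', 'shopping', 'relationship']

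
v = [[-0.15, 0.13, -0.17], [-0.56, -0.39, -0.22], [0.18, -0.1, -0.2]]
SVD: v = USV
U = [[-0.15, 0.12, 0.98],[-0.99, -0.06, -0.15],[0.04, -0.99, 0.13]]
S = [0.73, 0.29, 0.24]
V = [[0.8, 0.50, 0.32], [-0.57, 0.48, 0.67], [-0.18, 0.72, -0.67]]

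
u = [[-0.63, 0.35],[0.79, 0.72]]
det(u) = -0.73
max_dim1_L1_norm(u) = 1.51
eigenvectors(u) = [[-0.89,-0.22], [0.46,-0.97]]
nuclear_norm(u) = 1.77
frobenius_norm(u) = 1.29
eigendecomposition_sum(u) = [[-0.73,0.17], [0.37,-0.09]] + [[0.10, 0.18], [0.42, 0.81]]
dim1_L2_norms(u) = [0.72, 1.07]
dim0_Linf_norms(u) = [0.79, 0.72]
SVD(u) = [[-0.33, 0.94],[0.94, 0.33]] @ diag([1.1080283750864894, 0.6589181436287772]) @ [[0.86, 0.51], [-0.51, 0.86]]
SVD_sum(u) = [[-0.31, -0.19],[0.9, 0.53]] + [[-0.32,0.54], [-0.11,0.19]]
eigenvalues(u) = [-0.81, 0.9]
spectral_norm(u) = 1.11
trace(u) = 0.09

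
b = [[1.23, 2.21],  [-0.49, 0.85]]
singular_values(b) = [2.58, 0.82]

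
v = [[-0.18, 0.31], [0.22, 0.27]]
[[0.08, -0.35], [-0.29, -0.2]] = v @ [[-0.96, 0.29],[-0.29, -0.96]]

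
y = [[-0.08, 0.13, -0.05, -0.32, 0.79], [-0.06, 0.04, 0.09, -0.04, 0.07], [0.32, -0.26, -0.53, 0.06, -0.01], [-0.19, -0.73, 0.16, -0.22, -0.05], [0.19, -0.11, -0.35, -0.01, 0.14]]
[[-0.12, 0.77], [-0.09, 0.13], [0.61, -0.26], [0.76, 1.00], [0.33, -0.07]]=y @ [[1.2, -0.03], [-1.50, -1.07], [0.37, 0.92], [0.63, -0.54], [0.49, 0.99]]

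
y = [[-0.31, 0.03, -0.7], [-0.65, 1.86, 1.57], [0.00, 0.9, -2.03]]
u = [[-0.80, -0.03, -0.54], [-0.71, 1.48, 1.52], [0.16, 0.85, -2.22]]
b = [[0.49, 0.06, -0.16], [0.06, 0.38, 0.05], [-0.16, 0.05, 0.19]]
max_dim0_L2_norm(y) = 2.66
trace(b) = 1.06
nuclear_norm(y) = 5.14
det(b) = 0.02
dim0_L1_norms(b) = [0.71, 0.49, 0.4]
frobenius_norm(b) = 0.70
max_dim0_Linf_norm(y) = 2.03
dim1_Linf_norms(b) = [0.49, 0.38, 0.19]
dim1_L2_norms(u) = [0.97, 2.24, 2.38]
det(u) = 4.16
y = u + b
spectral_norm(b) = 0.57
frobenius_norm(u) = 3.41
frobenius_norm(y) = 3.44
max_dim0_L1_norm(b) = 0.71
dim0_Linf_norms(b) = [0.49, 0.38, 0.19]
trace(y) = -0.48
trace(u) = -1.54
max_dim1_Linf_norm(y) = 2.03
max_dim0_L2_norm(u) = 2.74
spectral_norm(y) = 2.76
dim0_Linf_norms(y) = [0.65, 1.86, 2.03]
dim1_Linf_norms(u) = [0.8, 1.52, 2.22]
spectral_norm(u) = 2.78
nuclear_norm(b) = 1.06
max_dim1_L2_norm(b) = 0.52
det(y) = 1.98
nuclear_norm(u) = 5.40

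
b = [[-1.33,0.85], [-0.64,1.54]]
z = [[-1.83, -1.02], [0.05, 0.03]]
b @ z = [[2.48, 1.38], [1.25, 0.7]]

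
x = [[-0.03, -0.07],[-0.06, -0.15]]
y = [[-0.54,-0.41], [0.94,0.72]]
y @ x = [[0.04, 0.10], [-0.07, -0.17]]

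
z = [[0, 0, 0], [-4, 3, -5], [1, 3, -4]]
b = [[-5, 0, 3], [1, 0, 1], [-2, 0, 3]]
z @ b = [[0, 0, 0], [33, 0, -24], [6, 0, -6]]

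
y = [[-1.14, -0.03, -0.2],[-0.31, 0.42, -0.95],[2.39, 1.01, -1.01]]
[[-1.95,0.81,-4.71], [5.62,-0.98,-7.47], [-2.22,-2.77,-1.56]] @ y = [[-9.28, -4.36, 4.38], [-23.96, -8.12, 7.35], [-0.34, -2.67, 4.65]]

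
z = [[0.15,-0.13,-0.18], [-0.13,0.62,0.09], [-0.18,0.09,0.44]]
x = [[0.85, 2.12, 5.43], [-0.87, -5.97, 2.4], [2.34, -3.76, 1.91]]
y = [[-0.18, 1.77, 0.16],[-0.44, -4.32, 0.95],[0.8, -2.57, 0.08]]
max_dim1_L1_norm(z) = 0.84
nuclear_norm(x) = 15.98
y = z @ x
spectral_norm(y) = 5.38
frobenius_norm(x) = 10.01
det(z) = 0.02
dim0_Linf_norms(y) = [0.8, 4.32, 0.95]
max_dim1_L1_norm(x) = 9.24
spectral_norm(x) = 7.72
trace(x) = -3.21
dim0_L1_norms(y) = [1.42, 8.66, 1.19]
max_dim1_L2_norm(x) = 6.49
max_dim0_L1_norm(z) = 0.84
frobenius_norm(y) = 5.50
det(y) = 1.76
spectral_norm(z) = 0.72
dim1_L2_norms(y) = [1.79, 4.45, 2.69]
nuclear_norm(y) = 6.75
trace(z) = 1.21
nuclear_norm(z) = 1.21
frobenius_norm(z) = 0.85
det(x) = 107.03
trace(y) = -4.42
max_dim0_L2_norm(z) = 0.64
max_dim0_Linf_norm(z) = 0.62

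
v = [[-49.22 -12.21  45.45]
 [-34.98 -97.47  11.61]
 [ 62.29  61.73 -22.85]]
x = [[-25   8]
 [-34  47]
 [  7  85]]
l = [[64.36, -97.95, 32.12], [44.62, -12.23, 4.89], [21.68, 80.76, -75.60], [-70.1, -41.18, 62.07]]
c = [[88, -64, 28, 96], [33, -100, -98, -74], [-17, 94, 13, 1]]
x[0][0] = -25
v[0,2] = 45.45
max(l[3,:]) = 62.07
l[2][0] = 21.68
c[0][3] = 96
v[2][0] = 62.29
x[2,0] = 7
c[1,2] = -98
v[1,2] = 11.61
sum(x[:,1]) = 140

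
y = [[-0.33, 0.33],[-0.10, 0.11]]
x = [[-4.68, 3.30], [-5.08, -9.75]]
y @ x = [[-0.13,-4.31],  [-0.09,-1.40]]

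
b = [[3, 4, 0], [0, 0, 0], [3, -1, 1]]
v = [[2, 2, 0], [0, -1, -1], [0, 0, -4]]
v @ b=[[6, 8, 0], [-3, 1, -1], [-12, 4, -4]]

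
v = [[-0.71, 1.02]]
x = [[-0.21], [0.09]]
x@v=[[0.15, -0.21], [-0.06, 0.09]]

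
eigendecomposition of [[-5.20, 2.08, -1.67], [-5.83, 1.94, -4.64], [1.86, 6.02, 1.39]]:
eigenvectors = [[0.72+0.00j,  0.02-0.24j,  (0.02+0.24j)], [(0.25+0j),  (0.1-0.62j),  0.10+0.62j], [(-0.65+0j),  (-0.74+0j),  -0.74-0.00j]]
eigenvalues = [(-3+0j), (0.56+5.62j), (0.56-5.62j)]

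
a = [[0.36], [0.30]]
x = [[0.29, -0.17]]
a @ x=[[0.10, -0.06], [0.09, -0.05]]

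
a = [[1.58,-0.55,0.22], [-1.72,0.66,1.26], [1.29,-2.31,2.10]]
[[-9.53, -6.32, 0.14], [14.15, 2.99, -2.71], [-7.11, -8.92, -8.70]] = a @ [[-5.62, -3.86, 1.34],[2.15, -0.63, 2.86],[2.43, -2.57, -1.82]]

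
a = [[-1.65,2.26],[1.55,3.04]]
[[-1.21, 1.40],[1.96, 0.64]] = a@[[0.95,-0.33], [0.16,0.38]]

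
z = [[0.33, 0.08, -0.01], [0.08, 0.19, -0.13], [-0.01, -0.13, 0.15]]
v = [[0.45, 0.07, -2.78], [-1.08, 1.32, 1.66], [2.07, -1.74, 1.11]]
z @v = [[0.04, 0.15, -0.80], [-0.44, 0.48, -0.05], [0.45, -0.43, -0.02]]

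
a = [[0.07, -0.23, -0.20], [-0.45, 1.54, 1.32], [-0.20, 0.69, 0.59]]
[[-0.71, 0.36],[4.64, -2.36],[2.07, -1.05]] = a@ [[-4.31, 1.73],[0.5, -0.42],[1.46, -0.71]]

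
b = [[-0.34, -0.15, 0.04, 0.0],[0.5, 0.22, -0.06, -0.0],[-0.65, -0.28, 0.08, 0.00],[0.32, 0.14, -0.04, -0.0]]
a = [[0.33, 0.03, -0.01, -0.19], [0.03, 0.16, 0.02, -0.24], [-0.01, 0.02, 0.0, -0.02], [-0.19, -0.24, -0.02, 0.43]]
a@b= [[-0.15, -0.07, 0.02, 0.0], [-0.02, -0.01, 0.0, 0.00], [0.01, 0.00, -0.00, 0.0], [0.10, 0.04, -0.01, 0.0]]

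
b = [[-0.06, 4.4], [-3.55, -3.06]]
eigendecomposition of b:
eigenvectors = [[(0.74+0j), (0.74-0j)], [-0.25+0.62j, -0.25-0.62j]]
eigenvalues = [(-1.56+3.66j), (-1.56-3.66j)]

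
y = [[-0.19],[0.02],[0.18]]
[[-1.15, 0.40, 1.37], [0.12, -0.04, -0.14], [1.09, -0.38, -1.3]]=y @[[6.04, -2.11, -7.23]]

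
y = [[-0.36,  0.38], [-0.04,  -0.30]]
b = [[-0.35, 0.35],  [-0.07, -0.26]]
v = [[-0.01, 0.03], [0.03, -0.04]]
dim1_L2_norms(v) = [0.03, 0.05]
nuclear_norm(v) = 0.07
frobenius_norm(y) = 0.60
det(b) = 0.12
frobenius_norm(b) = 0.56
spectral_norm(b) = 0.52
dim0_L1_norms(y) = [0.4, 0.68]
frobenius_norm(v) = 0.06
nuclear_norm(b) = 0.74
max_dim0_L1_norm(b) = 0.61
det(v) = -0.00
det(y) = 0.12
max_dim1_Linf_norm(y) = 0.38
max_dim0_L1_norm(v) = 0.07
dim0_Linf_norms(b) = [0.35, 0.35]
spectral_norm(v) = 0.06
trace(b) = -0.61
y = v + b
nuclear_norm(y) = 0.78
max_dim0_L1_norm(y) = 0.68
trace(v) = -0.05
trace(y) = -0.66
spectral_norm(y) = 0.56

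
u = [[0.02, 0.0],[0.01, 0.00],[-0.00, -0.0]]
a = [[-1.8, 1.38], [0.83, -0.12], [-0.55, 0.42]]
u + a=[[-1.78, 1.38], [0.84, -0.12], [-0.55, 0.42]]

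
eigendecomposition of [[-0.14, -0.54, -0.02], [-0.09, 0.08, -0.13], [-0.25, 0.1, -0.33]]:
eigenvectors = [[0.53, 0.76, 0.78], [0.28, -0.17, -0.29], [0.80, -0.63, -0.56]]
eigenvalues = [-0.46, -0.0, 0.07]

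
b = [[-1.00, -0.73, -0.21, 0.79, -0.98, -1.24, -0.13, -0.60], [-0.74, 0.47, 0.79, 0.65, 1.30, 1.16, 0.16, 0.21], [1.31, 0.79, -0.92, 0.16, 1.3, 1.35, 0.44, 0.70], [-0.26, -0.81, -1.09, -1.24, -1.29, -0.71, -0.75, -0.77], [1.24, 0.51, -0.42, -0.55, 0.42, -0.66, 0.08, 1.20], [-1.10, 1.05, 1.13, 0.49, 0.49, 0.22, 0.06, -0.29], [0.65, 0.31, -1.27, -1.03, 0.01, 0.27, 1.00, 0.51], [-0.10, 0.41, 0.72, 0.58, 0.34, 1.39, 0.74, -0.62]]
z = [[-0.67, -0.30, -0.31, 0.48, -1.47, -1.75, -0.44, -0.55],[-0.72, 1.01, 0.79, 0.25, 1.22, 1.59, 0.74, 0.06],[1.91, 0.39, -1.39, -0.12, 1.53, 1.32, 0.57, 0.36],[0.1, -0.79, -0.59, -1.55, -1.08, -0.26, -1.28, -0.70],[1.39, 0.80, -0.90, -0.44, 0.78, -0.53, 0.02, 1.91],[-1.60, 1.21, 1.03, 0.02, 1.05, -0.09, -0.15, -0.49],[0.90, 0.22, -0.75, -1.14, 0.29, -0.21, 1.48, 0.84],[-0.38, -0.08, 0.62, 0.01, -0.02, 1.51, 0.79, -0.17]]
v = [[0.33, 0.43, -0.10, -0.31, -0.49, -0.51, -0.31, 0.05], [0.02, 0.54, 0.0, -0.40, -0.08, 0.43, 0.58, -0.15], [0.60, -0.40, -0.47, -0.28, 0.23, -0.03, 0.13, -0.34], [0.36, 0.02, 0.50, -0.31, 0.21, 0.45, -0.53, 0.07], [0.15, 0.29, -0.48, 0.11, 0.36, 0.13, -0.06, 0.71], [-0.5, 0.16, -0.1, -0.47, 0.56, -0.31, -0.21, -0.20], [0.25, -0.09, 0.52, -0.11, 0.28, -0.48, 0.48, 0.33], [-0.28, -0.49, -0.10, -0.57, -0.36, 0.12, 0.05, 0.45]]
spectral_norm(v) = 1.01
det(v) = -1.01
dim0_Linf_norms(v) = [0.6, 0.54, 0.52, 0.57, 0.56, 0.51, 0.58, 0.71]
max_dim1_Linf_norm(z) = 1.91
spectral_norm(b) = 4.38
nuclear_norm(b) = 14.05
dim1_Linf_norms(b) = [1.24, 1.3, 1.35, 1.29, 1.24, 1.13, 1.27, 1.39]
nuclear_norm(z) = 16.58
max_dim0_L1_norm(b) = 7.0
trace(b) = -1.67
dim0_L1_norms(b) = [6.4, 5.08, 6.55, 5.49, 6.13, 7.0, 3.36, 4.9]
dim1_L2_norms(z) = [2.57, 2.61, 3.21, 2.6, 2.85, 2.54, 2.4, 1.86]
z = b + v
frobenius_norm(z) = 7.36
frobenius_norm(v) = 2.83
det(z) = 1.92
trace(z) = -0.60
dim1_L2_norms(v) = [1.0, 1.0, 1.0, 1.0, 1.0, 1.0, 1.0, 1.0]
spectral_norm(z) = 4.81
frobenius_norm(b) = 6.42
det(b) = -1.15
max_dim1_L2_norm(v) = 1.0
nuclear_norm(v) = 8.01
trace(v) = 1.07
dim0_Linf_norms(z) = [1.91, 1.21, 1.39, 1.55, 1.53, 1.75, 1.48, 1.91]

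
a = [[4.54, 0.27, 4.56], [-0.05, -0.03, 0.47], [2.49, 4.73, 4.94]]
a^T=[[4.54, -0.05, 2.49], [0.27, -0.03, 4.73], [4.56, 0.47, 4.94]]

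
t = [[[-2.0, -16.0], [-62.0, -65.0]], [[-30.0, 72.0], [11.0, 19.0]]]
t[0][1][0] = -62.0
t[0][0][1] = -16.0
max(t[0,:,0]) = -2.0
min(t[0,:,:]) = -65.0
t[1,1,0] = 11.0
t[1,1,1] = 19.0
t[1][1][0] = 11.0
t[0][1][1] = -65.0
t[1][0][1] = 72.0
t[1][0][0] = -30.0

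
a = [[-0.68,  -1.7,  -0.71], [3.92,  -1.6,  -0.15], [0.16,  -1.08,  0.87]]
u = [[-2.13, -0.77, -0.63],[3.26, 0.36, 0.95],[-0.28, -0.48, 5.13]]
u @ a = [[-1.67, 5.53, 1.08], [-0.65, -7.14, -1.54], [-0.87, -4.3, 4.73]]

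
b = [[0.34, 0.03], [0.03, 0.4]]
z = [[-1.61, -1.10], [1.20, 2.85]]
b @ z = [[-0.51, -0.29], [0.43, 1.11]]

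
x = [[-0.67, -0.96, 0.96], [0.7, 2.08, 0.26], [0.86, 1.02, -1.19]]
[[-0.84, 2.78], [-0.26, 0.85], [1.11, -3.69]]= x@[[0.76, -2.52], [-0.3, 0.99], [-0.64, 2.13]]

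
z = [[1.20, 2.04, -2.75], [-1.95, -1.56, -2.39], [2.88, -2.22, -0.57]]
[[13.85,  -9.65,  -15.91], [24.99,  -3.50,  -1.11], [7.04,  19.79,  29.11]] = z @[[-1.22, 3.58, 4.46], [-2.79, -4.68, -7.82], [-7.64, 1.60, 1.93]]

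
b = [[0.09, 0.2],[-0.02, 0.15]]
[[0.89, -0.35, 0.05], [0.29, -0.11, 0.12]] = b@ [[4.33,-1.77,-0.96], [2.50,-0.96,0.68]]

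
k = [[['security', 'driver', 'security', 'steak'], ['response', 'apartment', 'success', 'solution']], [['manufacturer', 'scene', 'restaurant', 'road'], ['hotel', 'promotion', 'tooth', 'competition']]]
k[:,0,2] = ['security', 'restaurant']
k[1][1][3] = 'competition'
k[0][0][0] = 'security'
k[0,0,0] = 'security'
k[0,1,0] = 'response'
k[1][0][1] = 'scene'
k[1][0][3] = 'road'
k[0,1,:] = ['response', 'apartment', 'success', 'solution']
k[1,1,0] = 'hotel'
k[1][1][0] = 'hotel'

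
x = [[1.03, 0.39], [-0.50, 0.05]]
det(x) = 0.25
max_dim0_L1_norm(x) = 1.53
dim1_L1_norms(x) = [1.42, 0.55]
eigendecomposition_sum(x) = [[1.24, 0.69], [-0.89, -0.49]] + [[-0.21, -0.3], [0.39, 0.54]]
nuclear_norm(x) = 1.40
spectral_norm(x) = 1.19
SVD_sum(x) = [[1.05, 0.31], [-0.45, -0.13]] + [[-0.02, 0.08], [-0.05, 0.18]]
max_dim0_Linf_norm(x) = 1.03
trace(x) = 1.08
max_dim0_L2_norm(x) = 1.14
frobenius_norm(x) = 1.21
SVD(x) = [[-0.92, 0.39], [0.39, 0.92]] @ diag([1.192809164672246, 0.20665501850644485]) @ [[-0.96, -0.28], [-0.28, 0.96]]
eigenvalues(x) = [0.75, 0.33]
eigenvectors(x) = [[0.81, -0.49],[-0.58, 0.87]]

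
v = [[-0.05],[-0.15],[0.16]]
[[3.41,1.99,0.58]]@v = [[-0.38]]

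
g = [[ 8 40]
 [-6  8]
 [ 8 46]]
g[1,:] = [-6, 8]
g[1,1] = 8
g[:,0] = [8, -6, 8]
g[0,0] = 8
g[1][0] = -6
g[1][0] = -6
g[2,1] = 46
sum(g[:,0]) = 10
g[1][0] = -6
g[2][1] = 46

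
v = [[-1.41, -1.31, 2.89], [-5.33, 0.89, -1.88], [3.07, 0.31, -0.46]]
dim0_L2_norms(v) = [6.31, 1.61, 3.48]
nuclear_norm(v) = 10.18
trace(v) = -0.98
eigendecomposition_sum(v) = [[-2.81, -0.76, 1.61], [-1.96, -0.53, 1.12], [2.22, 0.6, -1.27]] + [[1.4,-0.55,1.28], [-3.44,1.35,-3.16], [0.81,-0.32,0.75]] + [[-0.00, -0.00, -0.00], [0.07, 0.07, 0.15], [0.03, 0.03, 0.07]]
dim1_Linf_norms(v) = [2.89, 5.33, 3.07]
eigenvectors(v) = [[0.69, 0.37, -0.01], [0.48, -0.91, 0.91], [-0.54, 0.21, 0.41]]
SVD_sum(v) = [[-0.78,0.06,-0.14], [-5.53,0.42,-0.96], [2.86,-0.22,0.5]] + [[-0.63, -1.4, 3.01], [0.20, 0.44, -0.94], [0.21, 0.46, -0.99]] + [[-0.0, 0.03, 0.01], [-0.0, 0.03, 0.01], [-0.0, 0.07, 0.03]]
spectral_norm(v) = 6.38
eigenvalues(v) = [-4.61, 3.5, 0.13]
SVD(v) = [[-0.12,0.91,0.39], [-0.88,-0.28,0.38], [0.46,-0.3,0.84]] @ diag([6.383988790970791, 3.7095546678666564, 0.09050570627321165]) @ [[0.98, -0.08, 0.17], [-0.19, -0.41, 0.89], [-0.0, 0.91, 0.42]]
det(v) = -2.14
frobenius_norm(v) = 7.38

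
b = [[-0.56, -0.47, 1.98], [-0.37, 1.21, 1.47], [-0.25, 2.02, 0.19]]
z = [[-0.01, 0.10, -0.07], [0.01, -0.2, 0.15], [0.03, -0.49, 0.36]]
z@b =[[-0.01, -0.02, 0.11], [0.03, 0.06, -0.25], [0.07, 0.12, -0.59]]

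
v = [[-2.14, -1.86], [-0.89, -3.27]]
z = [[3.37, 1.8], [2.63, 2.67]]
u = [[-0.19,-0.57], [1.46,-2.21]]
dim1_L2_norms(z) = [3.82, 3.75]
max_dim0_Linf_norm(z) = 3.37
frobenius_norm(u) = 2.72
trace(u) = -2.40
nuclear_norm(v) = 5.50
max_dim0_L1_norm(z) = 6.0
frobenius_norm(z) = 5.35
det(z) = 4.26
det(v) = 5.34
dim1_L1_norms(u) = [0.76, 3.67]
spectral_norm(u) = 2.68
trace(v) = -5.41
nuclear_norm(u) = 3.14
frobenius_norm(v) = 4.42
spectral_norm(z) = 5.29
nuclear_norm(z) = 6.10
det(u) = 1.25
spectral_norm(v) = 4.23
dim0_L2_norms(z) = [4.27, 3.22]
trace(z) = 6.04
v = u @ z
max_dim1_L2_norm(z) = 3.82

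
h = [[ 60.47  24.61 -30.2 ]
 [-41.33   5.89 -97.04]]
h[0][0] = 60.47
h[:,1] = [24.61, 5.89]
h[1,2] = -97.04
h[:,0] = [60.47, -41.33]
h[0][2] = -30.2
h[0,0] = 60.47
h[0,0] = 60.47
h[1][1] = 5.89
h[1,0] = -41.33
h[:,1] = [24.61, 5.89]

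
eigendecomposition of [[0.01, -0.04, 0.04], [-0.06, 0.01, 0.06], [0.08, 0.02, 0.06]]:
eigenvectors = [[0.55, 0.16, 0.16], [0.71, -0.80, 0.52], [-0.44, -0.58, 0.84]]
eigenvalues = [-0.07, 0.07, 0.09]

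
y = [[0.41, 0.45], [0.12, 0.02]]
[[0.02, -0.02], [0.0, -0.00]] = y@[[0.03, -0.03], [0.02, -0.01]]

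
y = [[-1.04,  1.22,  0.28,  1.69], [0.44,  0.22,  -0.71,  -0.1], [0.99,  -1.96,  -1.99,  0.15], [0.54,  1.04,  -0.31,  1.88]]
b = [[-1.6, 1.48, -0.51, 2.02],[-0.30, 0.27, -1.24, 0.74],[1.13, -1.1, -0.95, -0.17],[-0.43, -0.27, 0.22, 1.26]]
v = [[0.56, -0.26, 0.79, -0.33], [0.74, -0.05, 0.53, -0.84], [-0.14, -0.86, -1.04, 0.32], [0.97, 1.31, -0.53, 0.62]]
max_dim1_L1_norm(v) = 3.43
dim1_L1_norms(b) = [5.61, 2.55, 3.35, 2.18]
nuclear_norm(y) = 7.57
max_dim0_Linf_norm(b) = 2.02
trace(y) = -0.93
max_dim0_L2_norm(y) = 2.54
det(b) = -0.96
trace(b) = -1.02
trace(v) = 0.09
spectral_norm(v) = 1.87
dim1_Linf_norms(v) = [0.79, 0.84, 1.04, 1.31]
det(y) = 4.65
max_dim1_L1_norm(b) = 5.61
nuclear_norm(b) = 6.53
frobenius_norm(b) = 4.08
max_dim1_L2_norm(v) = 1.82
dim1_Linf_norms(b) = [2.02, 1.24, 1.13, 1.26]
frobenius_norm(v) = 2.81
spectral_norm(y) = 3.52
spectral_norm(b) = 3.48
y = b + v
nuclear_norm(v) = 5.03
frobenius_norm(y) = 4.48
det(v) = -1.26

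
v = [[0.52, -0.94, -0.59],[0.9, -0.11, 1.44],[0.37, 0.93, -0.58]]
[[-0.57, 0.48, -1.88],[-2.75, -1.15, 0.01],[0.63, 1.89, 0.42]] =v@[[-1.31, 0.94, -0.82], [0.54, 0.84, 1.16], [-1.05, -1.32, 0.61]]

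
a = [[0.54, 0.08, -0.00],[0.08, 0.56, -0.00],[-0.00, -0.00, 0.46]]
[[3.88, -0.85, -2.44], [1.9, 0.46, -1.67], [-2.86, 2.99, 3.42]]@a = [[2.03, -0.17, -1.12],[1.06, 0.41, -0.77],[-1.31, 1.45, 1.57]]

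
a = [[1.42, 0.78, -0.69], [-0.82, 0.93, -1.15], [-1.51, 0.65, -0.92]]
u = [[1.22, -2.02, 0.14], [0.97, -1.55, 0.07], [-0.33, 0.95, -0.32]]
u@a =[[3.18, -0.84, 1.35],[2.54, -0.64, 1.05],[-0.76, 0.42, -0.57]]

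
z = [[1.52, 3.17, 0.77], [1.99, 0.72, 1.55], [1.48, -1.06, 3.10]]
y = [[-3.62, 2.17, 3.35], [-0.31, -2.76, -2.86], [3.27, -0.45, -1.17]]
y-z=[[-5.14, -1.00, 2.58], [-2.3, -3.48, -4.41], [1.79, 0.61, -4.27]]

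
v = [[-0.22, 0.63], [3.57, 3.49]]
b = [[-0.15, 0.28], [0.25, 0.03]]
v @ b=[[0.19, -0.04],[0.34, 1.10]]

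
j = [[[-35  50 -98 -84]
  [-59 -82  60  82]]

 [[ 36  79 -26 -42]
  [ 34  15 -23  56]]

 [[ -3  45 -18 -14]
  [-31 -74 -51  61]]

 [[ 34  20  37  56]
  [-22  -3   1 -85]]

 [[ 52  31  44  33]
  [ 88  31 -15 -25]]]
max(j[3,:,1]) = 20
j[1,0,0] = 36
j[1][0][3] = -42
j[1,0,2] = -26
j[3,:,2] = [37, 1]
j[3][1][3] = -85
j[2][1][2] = -51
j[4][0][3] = 33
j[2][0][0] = -3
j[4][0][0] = 52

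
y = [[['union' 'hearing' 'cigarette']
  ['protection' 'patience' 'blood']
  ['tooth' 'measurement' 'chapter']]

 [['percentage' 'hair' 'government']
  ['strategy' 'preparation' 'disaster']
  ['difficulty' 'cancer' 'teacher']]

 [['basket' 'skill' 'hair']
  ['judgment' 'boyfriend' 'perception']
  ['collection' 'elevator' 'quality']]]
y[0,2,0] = 'tooth'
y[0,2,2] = 'chapter'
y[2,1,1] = 'boyfriend'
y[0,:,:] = [['union', 'hearing', 'cigarette'], ['protection', 'patience', 'blood'], ['tooth', 'measurement', 'chapter']]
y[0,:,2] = ['cigarette', 'blood', 'chapter']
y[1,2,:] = ['difficulty', 'cancer', 'teacher']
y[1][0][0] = 'percentage'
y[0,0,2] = 'cigarette'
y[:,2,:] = [['tooth', 'measurement', 'chapter'], ['difficulty', 'cancer', 'teacher'], ['collection', 'elevator', 'quality']]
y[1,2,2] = 'teacher'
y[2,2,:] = ['collection', 'elevator', 'quality']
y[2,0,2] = 'hair'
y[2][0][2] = 'hair'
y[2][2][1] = 'elevator'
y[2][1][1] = 'boyfriend'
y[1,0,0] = 'percentage'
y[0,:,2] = ['cigarette', 'blood', 'chapter']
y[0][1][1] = 'patience'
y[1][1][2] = 'disaster'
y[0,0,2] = 'cigarette'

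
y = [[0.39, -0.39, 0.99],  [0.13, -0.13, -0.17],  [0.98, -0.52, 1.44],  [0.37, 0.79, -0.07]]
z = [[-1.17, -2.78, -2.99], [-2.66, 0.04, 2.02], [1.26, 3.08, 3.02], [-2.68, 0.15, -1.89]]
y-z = [[1.56,2.39,3.98], [2.79,-0.17,-2.19], [-0.28,-3.60,-1.58], [3.05,0.64,1.82]]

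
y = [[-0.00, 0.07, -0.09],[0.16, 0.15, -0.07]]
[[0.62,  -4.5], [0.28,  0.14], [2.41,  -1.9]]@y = [[-0.72, -0.63, 0.26], [0.02, 0.04, -0.04], [-0.30, -0.12, -0.08]]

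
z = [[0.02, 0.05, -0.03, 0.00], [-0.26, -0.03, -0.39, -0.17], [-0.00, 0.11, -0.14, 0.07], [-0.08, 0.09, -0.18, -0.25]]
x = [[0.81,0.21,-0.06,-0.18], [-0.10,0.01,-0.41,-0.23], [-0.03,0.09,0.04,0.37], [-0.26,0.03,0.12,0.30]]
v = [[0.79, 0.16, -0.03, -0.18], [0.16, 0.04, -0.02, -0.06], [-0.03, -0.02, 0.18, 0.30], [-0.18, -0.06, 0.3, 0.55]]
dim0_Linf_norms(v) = [0.79, 0.16, 0.3, 0.55]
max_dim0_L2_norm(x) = 0.86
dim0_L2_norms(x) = [0.86, 0.23, 0.43, 0.56]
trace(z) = -0.40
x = v + z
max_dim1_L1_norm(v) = 1.16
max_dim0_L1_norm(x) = 1.2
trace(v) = 1.56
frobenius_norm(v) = 1.13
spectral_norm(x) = 0.93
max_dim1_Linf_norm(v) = 0.79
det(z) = -0.00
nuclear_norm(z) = 0.94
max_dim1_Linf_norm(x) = 0.81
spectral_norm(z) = 0.58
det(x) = -0.01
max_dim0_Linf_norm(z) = 0.39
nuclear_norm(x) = 1.84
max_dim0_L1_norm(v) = 1.16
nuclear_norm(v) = 1.56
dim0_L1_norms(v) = [1.16, 0.28, 0.53, 1.09]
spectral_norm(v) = 0.96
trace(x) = 1.16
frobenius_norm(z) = 0.63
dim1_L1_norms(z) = [0.1, 0.85, 0.32, 0.6]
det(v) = 0.00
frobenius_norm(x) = 1.13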